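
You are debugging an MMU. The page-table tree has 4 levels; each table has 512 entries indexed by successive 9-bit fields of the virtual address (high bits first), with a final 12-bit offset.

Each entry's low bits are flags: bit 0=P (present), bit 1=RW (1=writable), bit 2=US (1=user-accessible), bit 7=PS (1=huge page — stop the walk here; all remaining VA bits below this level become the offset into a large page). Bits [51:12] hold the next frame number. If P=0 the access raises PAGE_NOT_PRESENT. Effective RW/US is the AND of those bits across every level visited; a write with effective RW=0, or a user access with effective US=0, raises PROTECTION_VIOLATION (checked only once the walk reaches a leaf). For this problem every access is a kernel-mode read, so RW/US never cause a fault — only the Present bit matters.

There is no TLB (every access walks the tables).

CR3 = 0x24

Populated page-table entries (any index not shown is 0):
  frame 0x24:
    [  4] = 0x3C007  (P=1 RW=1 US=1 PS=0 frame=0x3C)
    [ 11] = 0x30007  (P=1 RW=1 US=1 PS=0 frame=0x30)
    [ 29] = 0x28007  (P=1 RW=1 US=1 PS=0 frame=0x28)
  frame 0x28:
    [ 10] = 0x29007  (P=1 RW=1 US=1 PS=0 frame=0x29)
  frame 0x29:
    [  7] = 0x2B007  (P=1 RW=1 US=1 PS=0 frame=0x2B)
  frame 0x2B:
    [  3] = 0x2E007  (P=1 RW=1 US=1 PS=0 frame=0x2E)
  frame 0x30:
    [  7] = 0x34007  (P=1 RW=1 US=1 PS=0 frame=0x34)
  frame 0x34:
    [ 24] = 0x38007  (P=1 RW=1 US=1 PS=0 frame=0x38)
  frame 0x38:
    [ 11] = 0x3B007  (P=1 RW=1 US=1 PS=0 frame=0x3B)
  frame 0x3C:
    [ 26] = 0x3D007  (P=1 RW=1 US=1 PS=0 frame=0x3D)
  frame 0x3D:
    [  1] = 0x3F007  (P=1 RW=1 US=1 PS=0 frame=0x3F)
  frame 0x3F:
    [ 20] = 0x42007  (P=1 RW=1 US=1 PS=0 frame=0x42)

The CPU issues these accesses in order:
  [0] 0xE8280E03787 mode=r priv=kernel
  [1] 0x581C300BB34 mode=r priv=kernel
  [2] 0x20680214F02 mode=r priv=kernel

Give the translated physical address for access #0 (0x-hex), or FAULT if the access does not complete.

Per-access translation:
#0 VA=0xE8280E03787 (r,kernel):
  lvl0: tbl 0x24, slot 29 ⇒ 0x28007 (P1/RW1/US1/PS0)
  lvl1: tbl 0x28, slot 10 ⇒ 0x29007 (P1/RW1/US1/PS0)
  lvl2: tbl 0x29, slot 7 ⇒ 0x2B007 (P1/RW1/US1/PS0)
  lvl3: tbl 0x2B, slot 3 ⇒ 0x2E007 (P1/RW1/US1/PS0)
  ⇒ phys 0x2E787  [4 reads]
#1 VA=0x581C300BB34 (r,kernel):
  lvl0: tbl 0x24, slot 11 ⇒ 0x30007 (P1/RW1/US1/PS0)
  lvl1: tbl 0x30, slot 7 ⇒ 0x34007 (P1/RW1/US1/PS0)
  lvl2: tbl 0x34, slot 24 ⇒ 0x38007 (P1/RW1/US1/PS0)
  lvl3: tbl 0x38, slot 11 ⇒ 0x3B007 (P1/RW1/US1/PS0)
  ⇒ phys 0x3BB34  [4 reads]
#2 VA=0x20680214F02 (r,kernel):
  lvl0: tbl 0x24, slot 4 ⇒ 0x3C007 (P1/RW1/US1/PS0)
  lvl1: tbl 0x3C, slot 26 ⇒ 0x3D007 (P1/RW1/US1/PS0)
  lvl2: tbl 0x3D, slot 1 ⇒ 0x3F007 (P1/RW1/US1/PS0)
  lvl3: tbl 0x3F, slot 20 ⇒ 0x42007 (P1/RW1/US1/PS0)
  ⇒ phys 0x42F02  [4 reads]

Access #0 PA: 0x2E787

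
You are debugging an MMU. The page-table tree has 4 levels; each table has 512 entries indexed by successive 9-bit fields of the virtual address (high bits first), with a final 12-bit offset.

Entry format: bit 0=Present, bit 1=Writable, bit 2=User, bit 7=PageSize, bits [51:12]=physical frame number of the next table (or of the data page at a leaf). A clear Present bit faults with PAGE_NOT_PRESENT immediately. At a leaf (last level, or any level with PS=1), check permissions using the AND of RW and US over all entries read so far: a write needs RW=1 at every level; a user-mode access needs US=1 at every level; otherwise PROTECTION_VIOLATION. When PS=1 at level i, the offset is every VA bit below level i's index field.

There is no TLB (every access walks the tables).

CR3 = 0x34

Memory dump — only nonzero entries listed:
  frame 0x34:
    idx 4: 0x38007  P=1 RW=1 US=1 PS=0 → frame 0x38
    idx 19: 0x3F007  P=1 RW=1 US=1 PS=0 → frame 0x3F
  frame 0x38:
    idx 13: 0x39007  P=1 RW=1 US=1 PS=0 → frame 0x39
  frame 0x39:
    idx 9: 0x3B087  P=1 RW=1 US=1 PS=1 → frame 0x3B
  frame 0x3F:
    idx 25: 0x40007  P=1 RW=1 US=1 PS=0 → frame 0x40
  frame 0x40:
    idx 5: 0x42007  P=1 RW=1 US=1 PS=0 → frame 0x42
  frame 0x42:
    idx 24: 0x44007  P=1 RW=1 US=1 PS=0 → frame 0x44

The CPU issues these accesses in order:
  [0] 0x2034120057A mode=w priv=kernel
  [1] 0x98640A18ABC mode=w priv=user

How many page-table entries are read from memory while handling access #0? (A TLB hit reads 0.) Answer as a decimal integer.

Walk each access:
#0 VA=0x2034120057A (w,kernel):
  L0 @0x34[4] → 0x38007  P=1,RW=1,US=1,PS=0
  L1 @0x38[13] → 0x39007  P=1,RW=1,US=1,PS=0
  L2 @0x39[9] → 0x3B087  P=1,RW=1,US=1,PS=1
  → PA=0x3B57A (huge @L2)  (3 entries read)
#1 VA=0x98640A18ABC (w,user):
  L0 @0x34[19] → 0x3F007  P=1,RW=1,US=1,PS=0
  L1 @0x3F[25] → 0x40007  P=1,RW=1,US=1,PS=0
  L2 @0x40[5] → 0x42007  P=1,RW=1,US=1,PS=0
  L3 @0x42[24] → 0x44007  P=1,RW=1,US=1,PS=0
  → PA=0x44ABC  (4 entries read)

Entries read for #0: 3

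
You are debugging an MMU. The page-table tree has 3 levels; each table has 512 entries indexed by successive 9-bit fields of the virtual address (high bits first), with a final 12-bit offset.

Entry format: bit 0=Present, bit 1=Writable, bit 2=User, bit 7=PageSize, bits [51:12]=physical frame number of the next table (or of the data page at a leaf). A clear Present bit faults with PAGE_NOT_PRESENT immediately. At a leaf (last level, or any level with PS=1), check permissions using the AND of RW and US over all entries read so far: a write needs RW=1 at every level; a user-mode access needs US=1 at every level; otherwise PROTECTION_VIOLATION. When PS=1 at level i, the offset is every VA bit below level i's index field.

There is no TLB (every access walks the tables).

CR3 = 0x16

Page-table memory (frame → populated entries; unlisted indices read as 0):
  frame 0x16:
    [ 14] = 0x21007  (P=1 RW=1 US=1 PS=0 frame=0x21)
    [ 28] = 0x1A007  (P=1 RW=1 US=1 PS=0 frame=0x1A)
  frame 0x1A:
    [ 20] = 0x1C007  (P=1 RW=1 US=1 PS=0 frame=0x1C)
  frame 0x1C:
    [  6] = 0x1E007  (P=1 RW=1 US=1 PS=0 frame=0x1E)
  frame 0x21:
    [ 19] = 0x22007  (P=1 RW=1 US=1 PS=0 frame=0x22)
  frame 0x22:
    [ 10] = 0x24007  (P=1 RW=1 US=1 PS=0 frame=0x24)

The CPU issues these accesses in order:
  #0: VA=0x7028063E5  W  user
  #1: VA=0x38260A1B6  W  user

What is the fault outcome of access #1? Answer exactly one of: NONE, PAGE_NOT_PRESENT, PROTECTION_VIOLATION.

Walk each access:
#0 VA=0x7028063E5 (w,user):
  [0] read 0x16 idx=28: raw=0x1A007 flags P=1 W=1 U=1 S=0
  [1] read 0x1A idx=20: raw=0x1C007 flags P=1 W=1 U=1 S=0
  [2] read 0x1C idx=6: raw=0x1E007 flags P=1 W=1 U=1 S=0
  ⇒ phys 0x1E3E5  [3 reads]
#1 VA=0x38260A1B6 (w,user):
  [0] read 0x16 idx=14: raw=0x21007 flags P=1 W=1 U=1 S=0
  [1] read 0x21 idx=19: raw=0x22007 flags P=1 W=1 U=1 S=0
  [2] read 0x22 idx=10: raw=0x24007 flags P=1 W=1 U=1 S=0
  ⇒ phys 0x241B6  [3 reads]

Access #1 fault: NONE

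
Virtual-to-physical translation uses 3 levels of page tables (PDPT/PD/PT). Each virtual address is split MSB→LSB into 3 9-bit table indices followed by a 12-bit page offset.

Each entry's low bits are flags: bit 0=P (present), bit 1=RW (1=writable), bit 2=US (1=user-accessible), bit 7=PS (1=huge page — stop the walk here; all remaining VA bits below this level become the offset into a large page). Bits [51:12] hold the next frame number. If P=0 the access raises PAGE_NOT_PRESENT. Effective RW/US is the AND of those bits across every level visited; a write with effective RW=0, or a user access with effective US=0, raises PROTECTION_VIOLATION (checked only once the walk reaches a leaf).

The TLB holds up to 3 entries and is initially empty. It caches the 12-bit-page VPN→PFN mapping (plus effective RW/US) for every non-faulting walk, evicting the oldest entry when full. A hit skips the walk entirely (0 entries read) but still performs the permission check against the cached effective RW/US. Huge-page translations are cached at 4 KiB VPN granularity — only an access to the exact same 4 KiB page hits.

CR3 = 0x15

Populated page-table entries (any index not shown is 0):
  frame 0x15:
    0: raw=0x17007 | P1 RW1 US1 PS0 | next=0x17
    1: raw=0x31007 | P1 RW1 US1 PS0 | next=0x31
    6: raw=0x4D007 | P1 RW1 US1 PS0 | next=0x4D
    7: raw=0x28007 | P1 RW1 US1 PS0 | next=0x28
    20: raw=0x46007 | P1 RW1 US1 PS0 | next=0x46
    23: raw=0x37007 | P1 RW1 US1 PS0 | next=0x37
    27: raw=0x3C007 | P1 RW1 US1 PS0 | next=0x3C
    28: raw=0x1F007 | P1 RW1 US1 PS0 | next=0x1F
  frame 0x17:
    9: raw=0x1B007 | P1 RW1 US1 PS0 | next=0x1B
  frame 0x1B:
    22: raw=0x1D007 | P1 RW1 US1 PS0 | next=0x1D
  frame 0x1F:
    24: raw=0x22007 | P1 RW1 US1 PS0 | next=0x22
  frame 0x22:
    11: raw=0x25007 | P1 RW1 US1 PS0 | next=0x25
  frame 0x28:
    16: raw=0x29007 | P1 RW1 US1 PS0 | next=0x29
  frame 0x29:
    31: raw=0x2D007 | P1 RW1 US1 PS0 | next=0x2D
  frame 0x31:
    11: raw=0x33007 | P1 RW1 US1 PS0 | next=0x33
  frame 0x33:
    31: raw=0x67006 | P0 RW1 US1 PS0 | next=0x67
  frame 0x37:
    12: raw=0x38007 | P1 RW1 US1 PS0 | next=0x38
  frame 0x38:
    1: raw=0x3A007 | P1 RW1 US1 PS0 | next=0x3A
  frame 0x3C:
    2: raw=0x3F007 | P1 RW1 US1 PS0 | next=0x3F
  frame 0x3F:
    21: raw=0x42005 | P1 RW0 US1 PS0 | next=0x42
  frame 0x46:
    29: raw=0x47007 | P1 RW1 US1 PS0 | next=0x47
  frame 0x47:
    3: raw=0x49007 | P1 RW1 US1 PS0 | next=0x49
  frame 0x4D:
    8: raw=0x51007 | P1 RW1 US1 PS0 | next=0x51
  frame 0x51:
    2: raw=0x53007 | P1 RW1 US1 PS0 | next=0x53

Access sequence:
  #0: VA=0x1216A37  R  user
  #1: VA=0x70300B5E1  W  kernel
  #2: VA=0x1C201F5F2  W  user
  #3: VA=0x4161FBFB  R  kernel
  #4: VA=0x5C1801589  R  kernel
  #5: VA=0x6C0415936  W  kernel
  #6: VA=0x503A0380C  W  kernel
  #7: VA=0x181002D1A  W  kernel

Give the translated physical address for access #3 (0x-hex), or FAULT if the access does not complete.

Walk each access:
#0 VA=0x1216A37 (r,user):
  [0] read 0x15 idx=0: raw=0x17007 flags P=1 W=1 U=1 S=0
  [1] read 0x17 idx=9: raw=0x1B007 flags P=1 W=1 U=1 S=0
  [2] read 0x1B idx=22: raw=0x1D007 flags P=1 W=1 U=1 S=0
  ⇒ phys 0x1DA37  [3 reads]
#1 VA=0x70300B5E1 (w,kernel):
  [0] read 0x15 idx=28: raw=0x1F007 flags P=1 W=1 U=1 S=0
  [1] read 0x1F idx=24: raw=0x22007 flags P=1 W=1 U=1 S=0
  [2] read 0x22 idx=11: raw=0x25007 flags P=1 W=1 U=1 S=0
  ⇒ phys 0x255E1  [3 reads]
#2 VA=0x1C201F5F2 (w,user):
  [0] read 0x15 idx=7: raw=0x28007 flags P=1 W=1 U=1 S=0
  [1] read 0x28 idx=16: raw=0x29007 flags P=1 W=1 U=1 S=0
  [2] read 0x29 idx=31: raw=0x2D007 flags P=1 W=1 U=1 S=0
  ⇒ phys 0x2D5F2  [3 reads]
#3 VA=0x4161FBFB (r,kernel):
  [0] read 0x15 idx=1: raw=0x31007 flags P=1 W=1 U=1 S=0
  [1] read 0x31 idx=11: raw=0x33007 flags P=1 W=1 U=1 S=0
  [2] read 0x33 idx=31: raw=0x67006 flags P=0 W=1 U=1 S=0
  ✗ PAGE_NOT_PRESENT  [3 reads]
#4 VA=0x5C1801589 (r,kernel):
  [0] read 0x15 idx=23: raw=0x37007 flags P=1 W=1 U=1 S=0
  [1] read 0x37 idx=12: raw=0x38007 flags P=1 W=1 U=1 S=0
  [2] read 0x38 idx=1: raw=0x3A007 flags P=1 W=1 U=1 S=0
  ⇒ phys 0x3A589  [3 reads]
#5 VA=0x6C0415936 (w,kernel):
  [0] read 0x15 idx=27: raw=0x3C007 flags P=1 W=1 U=1 S=0
  [1] read 0x3C idx=2: raw=0x3F007 flags P=1 W=1 U=1 S=0
  [2] read 0x3F idx=21: raw=0x42005 flags P=1 W=0 U=1 S=0
  ✗ PROTECTION_VIOLATION  [3 reads]
#6 VA=0x503A0380C (w,kernel):
  [0] read 0x15 idx=20: raw=0x46007 flags P=1 W=1 U=1 S=0
  [1] read 0x46 idx=29: raw=0x47007 flags P=1 W=1 U=1 S=0
  [2] read 0x47 idx=3: raw=0x49007 flags P=1 W=1 U=1 S=0
  ⇒ phys 0x4980C  [3 reads]
#7 VA=0x181002D1A (w,kernel):
  [0] read 0x15 idx=6: raw=0x4D007 flags P=1 W=1 U=1 S=0
  [1] read 0x4D idx=8: raw=0x51007 flags P=1 W=1 U=1 S=0
  [2] read 0x51 idx=2: raw=0x53007 flags P=1 W=1 U=1 S=0
  ⇒ phys 0x53D1A  [3 reads]

Access #3 PA: FAULT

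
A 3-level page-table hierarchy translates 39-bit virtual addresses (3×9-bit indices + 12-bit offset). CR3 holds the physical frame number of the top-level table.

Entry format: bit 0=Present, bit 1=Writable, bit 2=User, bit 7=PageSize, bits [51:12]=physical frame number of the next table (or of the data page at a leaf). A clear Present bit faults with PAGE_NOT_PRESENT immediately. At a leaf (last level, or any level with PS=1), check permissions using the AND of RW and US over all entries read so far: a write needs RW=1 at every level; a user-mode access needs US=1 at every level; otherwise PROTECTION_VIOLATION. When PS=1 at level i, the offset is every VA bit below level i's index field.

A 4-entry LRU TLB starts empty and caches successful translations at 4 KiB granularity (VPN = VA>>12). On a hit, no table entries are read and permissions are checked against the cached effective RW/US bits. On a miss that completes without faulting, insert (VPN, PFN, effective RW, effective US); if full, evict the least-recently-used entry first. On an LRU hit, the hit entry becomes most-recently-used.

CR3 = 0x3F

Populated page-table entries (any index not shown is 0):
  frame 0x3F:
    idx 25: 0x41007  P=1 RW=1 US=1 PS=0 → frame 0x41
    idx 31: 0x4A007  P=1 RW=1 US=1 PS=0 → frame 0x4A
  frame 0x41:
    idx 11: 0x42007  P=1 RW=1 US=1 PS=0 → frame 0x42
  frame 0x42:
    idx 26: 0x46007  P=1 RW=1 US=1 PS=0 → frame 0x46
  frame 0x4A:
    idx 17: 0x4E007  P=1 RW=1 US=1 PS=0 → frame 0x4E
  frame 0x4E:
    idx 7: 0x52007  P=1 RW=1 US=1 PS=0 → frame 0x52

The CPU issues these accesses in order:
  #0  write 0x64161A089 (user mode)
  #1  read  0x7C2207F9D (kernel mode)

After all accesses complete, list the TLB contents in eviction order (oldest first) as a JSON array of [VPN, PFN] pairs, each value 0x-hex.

Trace:
#0 VA=0x64161A089 (w,user):
  [0] read 0x3F idx=25: raw=0x41007 flags P=1 W=1 U=1 S=0
  [1] read 0x41 idx=11: raw=0x42007 flags P=1 W=1 U=1 S=0
  [2] read 0x42 idx=26: raw=0x46007 flags P=1 W=1 U=1 S=0
  ✓ 0x46089  — 3 lookups
#1 VA=0x7C2207F9D (r,kernel):
  [0] read 0x3F idx=31: raw=0x4A007 flags P=1 W=1 U=1 S=0
  [1] read 0x4A idx=17: raw=0x4E007 flags P=1 W=1 U=1 S=0
  [2] read 0x4E idx=7: raw=0x52007 flags P=1 W=1 U=1 S=0
  ✓ 0x52F9D  — 3 lookups

TLB: [["0x64161A", "0x46"], ["0x7C2207", "0x52"]]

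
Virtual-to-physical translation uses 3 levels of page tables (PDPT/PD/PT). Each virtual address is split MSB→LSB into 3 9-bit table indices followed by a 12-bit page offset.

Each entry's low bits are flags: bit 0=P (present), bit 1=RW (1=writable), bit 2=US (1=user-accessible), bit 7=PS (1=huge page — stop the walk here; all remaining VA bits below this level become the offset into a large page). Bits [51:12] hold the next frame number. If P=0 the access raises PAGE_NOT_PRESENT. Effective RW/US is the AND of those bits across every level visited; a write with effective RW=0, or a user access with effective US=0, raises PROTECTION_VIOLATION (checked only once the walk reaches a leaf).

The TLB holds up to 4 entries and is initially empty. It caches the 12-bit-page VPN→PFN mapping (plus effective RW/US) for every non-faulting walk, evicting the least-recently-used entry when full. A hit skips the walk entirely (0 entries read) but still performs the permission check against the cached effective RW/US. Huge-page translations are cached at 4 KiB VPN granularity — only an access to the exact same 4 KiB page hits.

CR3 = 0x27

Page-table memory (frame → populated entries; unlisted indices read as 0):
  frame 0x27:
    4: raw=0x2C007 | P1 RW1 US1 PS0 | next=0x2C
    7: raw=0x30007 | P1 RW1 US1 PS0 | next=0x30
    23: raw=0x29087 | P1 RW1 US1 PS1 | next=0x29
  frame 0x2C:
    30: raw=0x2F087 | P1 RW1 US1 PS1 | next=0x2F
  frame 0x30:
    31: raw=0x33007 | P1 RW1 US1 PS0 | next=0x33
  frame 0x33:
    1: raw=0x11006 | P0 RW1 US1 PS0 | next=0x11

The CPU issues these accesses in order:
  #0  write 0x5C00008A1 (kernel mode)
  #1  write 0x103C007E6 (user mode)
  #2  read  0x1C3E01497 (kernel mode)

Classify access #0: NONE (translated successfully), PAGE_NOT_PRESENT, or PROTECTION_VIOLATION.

Per-access translation:
#0 VA=0x5C00008A1 (w,kernel):
  L0 @0x27[23] → 0x29087  P=1,RW=1,US=1,PS=1
  ⇒ phys 0x298A1 (huge @L0)  [1 reads]
#1 VA=0x103C007E6 (w,user):
  L0 @0x27[4] → 0x2C007  P=1,RW=1,US=1,PS=0
  L1 @0x2C[30] → 0x2F087  P=1,RW=1,US=1,PS=1
  ⇒ phys 0x2F7E6 (huge @L1)  [2 reads]
#2 VA=0x1C3E01497 (r,kernel):
  L0 @0x27[7] → 0x30007  P=1,RW=1,US=1,PS=0
  L1 @0x30[31] → 0x33007  P=1,RW=1,US=1,PS=0
  L2 @0x33[1] → 0x11006  P=0,RW=1,US=1,PS=0
  ⇒ fault: PAGE_NOT_PRESENT  — 3 lookups

Access #0 fault: NONE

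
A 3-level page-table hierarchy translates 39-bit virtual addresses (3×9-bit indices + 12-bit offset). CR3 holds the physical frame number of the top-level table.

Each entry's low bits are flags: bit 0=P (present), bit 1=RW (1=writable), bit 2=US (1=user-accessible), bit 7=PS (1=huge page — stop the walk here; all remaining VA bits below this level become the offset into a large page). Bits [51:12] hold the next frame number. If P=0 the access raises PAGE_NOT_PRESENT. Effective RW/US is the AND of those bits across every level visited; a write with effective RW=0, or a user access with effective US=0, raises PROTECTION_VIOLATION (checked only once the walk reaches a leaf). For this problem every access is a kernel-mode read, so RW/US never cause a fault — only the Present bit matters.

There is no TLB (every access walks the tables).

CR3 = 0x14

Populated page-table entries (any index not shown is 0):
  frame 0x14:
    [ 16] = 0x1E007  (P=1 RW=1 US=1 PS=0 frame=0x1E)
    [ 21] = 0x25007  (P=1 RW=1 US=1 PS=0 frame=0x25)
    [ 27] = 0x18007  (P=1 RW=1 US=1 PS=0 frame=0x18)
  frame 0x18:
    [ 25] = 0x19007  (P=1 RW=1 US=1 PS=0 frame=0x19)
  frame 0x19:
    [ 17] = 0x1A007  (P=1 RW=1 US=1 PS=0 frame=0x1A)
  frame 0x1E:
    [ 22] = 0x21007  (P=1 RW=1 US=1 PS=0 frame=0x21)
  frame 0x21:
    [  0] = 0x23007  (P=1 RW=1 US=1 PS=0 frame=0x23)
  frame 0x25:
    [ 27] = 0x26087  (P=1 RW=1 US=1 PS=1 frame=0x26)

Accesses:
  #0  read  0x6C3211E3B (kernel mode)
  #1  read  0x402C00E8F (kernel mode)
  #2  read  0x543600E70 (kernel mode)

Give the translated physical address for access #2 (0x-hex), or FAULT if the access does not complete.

Walk each access:
#0 VA=0x6C3211E3B (r,kernel):
  [0] read 0x14 idx=27: raw=0x18007 flags P=1 W=1 U=1 S=0
  [1] read 0x18 idx=25: raw=0x19007 flags P=1 W=1 U=1 S=0
  [2] read 0x19 idx=17: raw=0x1A007 flags P=1 W=1 U=1 S=0
  ⇒ phys 0x1AE3B  [3 reads]
#1 VA=0x402C00E8F (r,kernel):
  [0] read 0x14 idx=16: raw=0x1E007 flags P=1 W=1 U=1 S=0
  [1] read 0x1E idx=22: raw=0x21007 flags P=1 W=1 U=1 S=0
  [2] read 0x21 idx=0: raw=0x23007 flags P=1 W=1 U=1 S=0
  ⇒ phys 0x23E8F  [3 reads]
#2 VA=0x543600E70 (r,kernel):
  [0] read 0x14 idx=21: raw=0x25007 flags P=1 W=1 U=1 S=0
  [1] read 0x25 idx=27: raw=0x26087 flags P=1 W=1 U=1 S=1
  ⇒ phys 0x26E70 (huge @L1)  [2 reads]

Access #2 PA: 0x26E70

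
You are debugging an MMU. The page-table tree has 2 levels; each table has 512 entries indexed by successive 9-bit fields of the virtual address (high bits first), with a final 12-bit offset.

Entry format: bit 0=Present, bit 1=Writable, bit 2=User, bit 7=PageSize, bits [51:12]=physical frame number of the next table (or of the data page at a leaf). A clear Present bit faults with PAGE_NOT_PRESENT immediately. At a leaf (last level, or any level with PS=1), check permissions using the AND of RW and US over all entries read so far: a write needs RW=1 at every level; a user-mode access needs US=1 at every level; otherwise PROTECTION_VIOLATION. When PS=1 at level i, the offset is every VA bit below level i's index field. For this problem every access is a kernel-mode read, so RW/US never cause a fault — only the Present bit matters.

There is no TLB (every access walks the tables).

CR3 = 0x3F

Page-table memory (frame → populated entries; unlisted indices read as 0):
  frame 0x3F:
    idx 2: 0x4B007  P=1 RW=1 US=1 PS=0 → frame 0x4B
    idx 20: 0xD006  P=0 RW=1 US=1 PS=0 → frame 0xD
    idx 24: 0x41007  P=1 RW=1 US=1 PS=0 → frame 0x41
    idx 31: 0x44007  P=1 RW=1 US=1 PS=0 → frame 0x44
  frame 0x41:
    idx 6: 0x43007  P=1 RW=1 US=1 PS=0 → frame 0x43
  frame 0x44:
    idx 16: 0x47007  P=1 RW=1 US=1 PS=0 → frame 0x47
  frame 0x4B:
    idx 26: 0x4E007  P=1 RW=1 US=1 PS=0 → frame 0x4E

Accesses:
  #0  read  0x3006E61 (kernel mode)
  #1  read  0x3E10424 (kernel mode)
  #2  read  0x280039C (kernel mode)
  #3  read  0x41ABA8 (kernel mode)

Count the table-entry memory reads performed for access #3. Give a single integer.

Per-access translation:
#0 VA=0x3006E61 (r,kernel):
  lvl0: tbl 0x3F, slot 24 ⇒ 0x41007 (P1/RW1/US1/PS0)
  lvl1: tbl 0x41, slot 6 ⇒ 0x43007 (P1/RW1/US1/PS0)
  ✓ 0x43E61  — 2 lookups
#1 VA=0x3E10424 (r,kernel):
  lvl0: tbl 0x3F, slot 31 ⇒ 0x44007 (P1/RW1/US1/PS0)
  lvl1: tbl 0x44, slot 16 ⇒ 0x47007 (P1/RW1/US1/PS0)
  ✓ 0x47424  — 2 lookups
#2 VA=0x280039C (r,kernel):
  lvl0: tbl 0x3F, slot 20 ⇒ 0xD006 (P0/RW1/US1/PS0)
  → PAGE_NOT_PRESENT  (1 entries read)
#3 VA=0x41ABA8 (r,kernel):
  lvl0: tbl 0x3F, slot 2 ⇒ 0x4B007 (P1/RW1/US1/PS0)
  lvl1: tbl 0x4B, slot 26 ⇒ 0x4E007 (P1/RW1/US1/PS0)
  ✓ 0x4EBA8  — 2 lookups

Entries read for #3: 2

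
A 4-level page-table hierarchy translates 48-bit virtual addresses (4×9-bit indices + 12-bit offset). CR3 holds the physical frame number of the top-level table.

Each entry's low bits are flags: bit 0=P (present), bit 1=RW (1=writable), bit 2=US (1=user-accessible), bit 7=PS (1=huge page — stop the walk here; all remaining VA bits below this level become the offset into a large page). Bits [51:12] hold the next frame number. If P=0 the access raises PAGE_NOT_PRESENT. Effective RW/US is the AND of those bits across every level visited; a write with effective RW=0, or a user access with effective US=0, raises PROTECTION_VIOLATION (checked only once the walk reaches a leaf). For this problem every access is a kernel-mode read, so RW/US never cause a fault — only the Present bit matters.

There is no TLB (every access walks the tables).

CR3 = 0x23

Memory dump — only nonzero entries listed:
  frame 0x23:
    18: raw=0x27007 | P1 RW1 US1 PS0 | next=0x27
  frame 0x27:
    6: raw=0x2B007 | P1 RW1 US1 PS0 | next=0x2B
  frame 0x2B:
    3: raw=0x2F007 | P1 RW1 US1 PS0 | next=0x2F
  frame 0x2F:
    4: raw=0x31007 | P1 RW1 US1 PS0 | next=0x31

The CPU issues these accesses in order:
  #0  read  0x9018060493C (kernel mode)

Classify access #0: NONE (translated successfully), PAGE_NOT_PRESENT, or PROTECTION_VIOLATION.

Per-access translation:
#0 VA=0x9018060493C (r,kernel):
  L0 @0x23[18] → 0x27007  P=1,RW=1,US=1,PS=0
  L1 @0x27[6] → 0x2B007  P=1,RW=1,US=1,PS=0
  L2 @0x2B[3] → 0x2F007  P=1,RW=1,US=1,PS=0
  L3 @0x2F[4] → 0x31007  P=1,RW=1,US=1,PS=0
  ⇒ phys 0x3193C  [4 reads]

Access #0 fault: NONE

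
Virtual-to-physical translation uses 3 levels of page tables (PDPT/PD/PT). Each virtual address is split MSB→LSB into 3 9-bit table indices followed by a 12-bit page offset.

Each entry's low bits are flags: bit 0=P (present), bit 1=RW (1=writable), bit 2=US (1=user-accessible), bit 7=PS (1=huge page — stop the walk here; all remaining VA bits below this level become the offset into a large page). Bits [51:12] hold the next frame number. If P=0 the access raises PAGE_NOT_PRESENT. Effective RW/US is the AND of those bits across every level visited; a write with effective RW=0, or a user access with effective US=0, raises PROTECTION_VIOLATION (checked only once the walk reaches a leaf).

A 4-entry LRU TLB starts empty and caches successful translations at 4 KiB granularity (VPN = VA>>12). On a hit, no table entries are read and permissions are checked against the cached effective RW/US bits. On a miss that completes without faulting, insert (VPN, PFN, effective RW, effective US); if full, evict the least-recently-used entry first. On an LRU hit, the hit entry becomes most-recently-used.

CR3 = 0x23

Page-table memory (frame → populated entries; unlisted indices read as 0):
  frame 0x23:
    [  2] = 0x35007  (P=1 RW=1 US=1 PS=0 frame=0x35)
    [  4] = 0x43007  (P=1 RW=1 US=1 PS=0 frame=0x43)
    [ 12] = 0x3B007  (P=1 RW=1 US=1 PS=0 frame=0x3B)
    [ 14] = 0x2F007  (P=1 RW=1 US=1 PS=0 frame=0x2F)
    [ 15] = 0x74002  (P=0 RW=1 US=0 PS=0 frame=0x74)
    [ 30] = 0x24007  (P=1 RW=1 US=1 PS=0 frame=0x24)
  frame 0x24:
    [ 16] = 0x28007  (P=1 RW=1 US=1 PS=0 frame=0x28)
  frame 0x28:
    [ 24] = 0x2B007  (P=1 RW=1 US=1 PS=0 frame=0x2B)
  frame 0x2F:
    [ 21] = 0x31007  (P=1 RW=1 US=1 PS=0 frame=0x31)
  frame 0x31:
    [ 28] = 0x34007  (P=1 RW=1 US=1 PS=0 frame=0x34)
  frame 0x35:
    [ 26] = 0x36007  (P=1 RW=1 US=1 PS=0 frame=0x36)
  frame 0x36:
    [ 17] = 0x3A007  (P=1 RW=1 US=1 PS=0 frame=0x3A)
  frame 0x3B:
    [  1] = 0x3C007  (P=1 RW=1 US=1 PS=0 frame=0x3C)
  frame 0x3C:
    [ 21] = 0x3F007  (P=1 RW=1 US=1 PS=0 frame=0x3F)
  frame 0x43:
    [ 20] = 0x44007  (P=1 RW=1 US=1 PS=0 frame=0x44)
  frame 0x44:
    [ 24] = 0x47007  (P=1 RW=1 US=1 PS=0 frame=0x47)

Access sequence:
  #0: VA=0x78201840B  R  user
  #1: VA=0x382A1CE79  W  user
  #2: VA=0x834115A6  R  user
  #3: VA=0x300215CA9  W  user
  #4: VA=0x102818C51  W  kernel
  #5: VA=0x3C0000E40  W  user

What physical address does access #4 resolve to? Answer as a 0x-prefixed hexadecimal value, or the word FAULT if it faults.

Walk each access:
#0 VA=0x78201840B (r,user):
  [0] read 0x23 idx=30: raw=0x24007 flags P=1 W=1 U=1 S=0
  [1] read 0x24 idx=16: raw=0x28007 flags P=1 W=1 U=1 S=0
  [2] read 0x28 idx=24: raw=0x2B007 flags P=1 W=1 U=1 S=0
  → PA=0x2B40B  (3 entries read)
#1 VA=0x382A1CE79 (w,user):
  [0] read 0x23 idx=14: raw=0x2F007 flags P=1 W=1 U=1 S=0
  [1] read 0x2F idx=21: raw=0x31007 flags P=1 W=1 U=1 S=0
  [2] read 0x31 idx=28: raw=0x34007 flags P=1 W=1 U=1 S=0
  → PA=0x34E79  (3 entries read)
#2 VA=0x834115A6 (r,user):
  [0] read 0x23 idx=2: raw=0x35007 flags P=1 W=1 U=1 S=0
  [1] read 0x35 idx=26: raw=0x36007 flags P=1 W=1 U=1 S=0
  [2] read 0x36 idx=17: raw=0x3A007 flags P=1 W=1 U=1 S=0
  → PA=0x3A5A6  (3 entries read)
#3 VA=0x300215CA9 (w,user):
  [0] read 0x23 idx=12: raw=0x3B007 flags P=1 W=1 U=1 S=0
  [1] read 0x3B idx=1: raw=0x3C007 flags P=1 W=1 U=1 S=0
  [2] read 0x3C idx=21: raw=0x3F007 flags P=1 W=1 U=1 S=0
  → PA=0x3FCA9  (3 entries read)
#4 VA=0x102818C51 (w,kernel):
  [0] read 0x23 idx=4: raw=0x43007 flags P=1 W=1 U=1 S=0
  [1] read 0x43 idx=20: raw=0x44007 flags P=1 W=1 U=1 S=0
  [2] read 0x44 idx=24: raw=0x47007 flags P=1 W=1 U=1 S=0
  → PA=0x47C51  (3 entries read)
#5 VA=0x3C0000E40 (w,user):
  [0] read 0x23 idx=15: raw=0x74002 flags P=0 W=1 U=0 S=0
  → PAGE_NOT_PRESENT  (1 entries read)

Access #4 PA: 0x47C51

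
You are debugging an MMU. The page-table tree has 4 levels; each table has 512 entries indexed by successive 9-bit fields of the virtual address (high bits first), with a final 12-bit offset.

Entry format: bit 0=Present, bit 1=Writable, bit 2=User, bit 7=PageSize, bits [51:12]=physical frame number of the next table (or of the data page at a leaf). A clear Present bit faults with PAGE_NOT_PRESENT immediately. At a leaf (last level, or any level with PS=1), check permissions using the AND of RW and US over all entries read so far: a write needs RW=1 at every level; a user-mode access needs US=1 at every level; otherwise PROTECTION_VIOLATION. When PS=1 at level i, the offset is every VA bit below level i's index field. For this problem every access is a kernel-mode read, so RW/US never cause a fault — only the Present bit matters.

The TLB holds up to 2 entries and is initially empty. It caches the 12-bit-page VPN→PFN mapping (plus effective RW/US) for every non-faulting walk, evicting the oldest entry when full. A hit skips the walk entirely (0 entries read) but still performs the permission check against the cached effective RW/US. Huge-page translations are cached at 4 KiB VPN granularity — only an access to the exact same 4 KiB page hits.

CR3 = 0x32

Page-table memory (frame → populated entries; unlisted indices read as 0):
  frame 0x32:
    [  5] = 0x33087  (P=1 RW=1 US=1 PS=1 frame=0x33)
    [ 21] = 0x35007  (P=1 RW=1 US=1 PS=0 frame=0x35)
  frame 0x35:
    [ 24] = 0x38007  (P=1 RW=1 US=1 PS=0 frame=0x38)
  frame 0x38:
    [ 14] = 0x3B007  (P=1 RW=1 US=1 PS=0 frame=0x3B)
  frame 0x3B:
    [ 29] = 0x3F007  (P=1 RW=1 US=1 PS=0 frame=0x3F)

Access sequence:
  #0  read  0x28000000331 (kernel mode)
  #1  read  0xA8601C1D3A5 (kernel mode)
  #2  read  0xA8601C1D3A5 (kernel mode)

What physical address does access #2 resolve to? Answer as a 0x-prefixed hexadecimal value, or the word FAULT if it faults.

Per-access translation:
#0 VA=0x28000000331 (r,kernel):
  L0: frame=0x32 idx=5 entry=0x33087 [P=1 RW=1 US=1 PS=1]
  ✓ 0x33331 (huge @L0)  — 1 lookups
#1 VA=0xA8601C1D3A5 (r,kernel):
  L0: frame=0x32 idx=21 entry=0x35007 [P=1 RW=1 US=1 PS=0]
  L1: frame=0x35 idx=24 entry=0x38007 [P=1 RW=1 US=1 PS=0]
  L2: frame=0x38 idx=14 entry=0x3B007 [P=1 RW=1 US=1 PS=0]
  L3: frame=0x3B idx=29 entry=0x3F007 [P=1 RW=1 US=1 PS=0]
  ✓ 0x3F3A5  — 4 lookups
#2 VA=0xA8601C1D3A5 (r,kernel):
  TLB hit vpn=0xA8601C1D → PA=0x3F3A5

Access #2 PA: 0x3F3A5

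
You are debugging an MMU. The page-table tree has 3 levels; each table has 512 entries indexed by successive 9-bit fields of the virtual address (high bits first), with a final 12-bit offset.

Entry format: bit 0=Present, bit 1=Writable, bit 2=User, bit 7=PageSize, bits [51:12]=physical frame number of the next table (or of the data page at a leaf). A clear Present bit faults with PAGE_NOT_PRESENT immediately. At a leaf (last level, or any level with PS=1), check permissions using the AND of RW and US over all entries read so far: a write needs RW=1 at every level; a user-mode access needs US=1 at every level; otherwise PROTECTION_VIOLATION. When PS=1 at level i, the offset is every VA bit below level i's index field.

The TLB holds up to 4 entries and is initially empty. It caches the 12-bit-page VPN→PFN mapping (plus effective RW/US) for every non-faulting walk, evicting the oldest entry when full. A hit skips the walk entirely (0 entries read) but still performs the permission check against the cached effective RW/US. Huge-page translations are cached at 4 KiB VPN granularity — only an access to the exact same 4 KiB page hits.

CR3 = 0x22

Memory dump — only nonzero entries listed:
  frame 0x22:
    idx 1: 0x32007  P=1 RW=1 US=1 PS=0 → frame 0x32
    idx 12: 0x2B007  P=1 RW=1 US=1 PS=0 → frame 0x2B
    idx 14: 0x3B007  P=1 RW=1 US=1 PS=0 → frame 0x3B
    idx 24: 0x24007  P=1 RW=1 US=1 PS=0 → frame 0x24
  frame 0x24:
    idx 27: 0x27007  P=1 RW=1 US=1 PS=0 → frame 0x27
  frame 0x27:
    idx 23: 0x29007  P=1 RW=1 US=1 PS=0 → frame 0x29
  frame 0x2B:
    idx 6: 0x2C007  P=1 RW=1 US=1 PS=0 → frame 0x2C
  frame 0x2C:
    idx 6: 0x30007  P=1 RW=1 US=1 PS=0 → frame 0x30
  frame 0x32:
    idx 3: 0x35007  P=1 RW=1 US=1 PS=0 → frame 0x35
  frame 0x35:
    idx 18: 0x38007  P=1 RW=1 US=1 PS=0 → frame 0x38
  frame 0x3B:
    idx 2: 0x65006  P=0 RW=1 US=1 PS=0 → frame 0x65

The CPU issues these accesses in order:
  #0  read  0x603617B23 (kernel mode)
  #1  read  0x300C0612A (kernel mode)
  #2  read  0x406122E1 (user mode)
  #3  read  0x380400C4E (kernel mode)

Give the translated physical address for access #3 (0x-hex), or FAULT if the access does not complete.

Trace:
#0 VA=0x603617B23 (r,kernel):
  lvl0: tbl 0x22, slot 24 ⇒ 0x24007 (P1/RW1/US1/PS0)
  lvl1: tbl 0x24, slot 27 ⇒ 0x27007 (P1/RW1/US1/PS0)
  lvl2: tbl 0x27, slot 23 ⇒ 0x29007 (P1/RW1/US1/PS0)
  ⇒ phys 0x29B23  [3 reads]
#1 VA=0x300C0612A (r,kernel):
  lvl0: tbl 0x22, slot 12 ⇒ 0x2B007 (P1/RW1/US1/PS0)
  lvl1: tbl 0x2B, slot 6 ⇒ 0x2C007 (P1/RW1/US1/PS0)
  lvl2: tbl 0x2C, slot 6 ⇒ 0x30007 (P1/RW1/US1/PS0)
  ⇒ phys 0x3012A  [3 reads]
#2 VA=0x406122E1 (r,user):
  lvl0: tbl 0x22, slot 1 ⇒ 0x32007 (P1/RW1/US1/PS0)
  lvl1: tbl 0x32, slot 3 ⇒ 0x35007 (P1/RW1/US1/PS0)
  lvl2: tbl 0x35, slot 18 ⇒ 0x38007 (P1/RW1/US1/PS0)
  ⇒ phys 0x382E1  [3 reads]
#3 VA=0x380400C4E (r,kernel):
  lvl0: tbl 0x22, slot 14 ⇒ 0x3B007 (P1/RW1/US1/PS0)
  lvl1: tbl 0x3B, slot 2 ⇒ 0x65006 (P0/RW1/US1/PS0)
  ✗ PAGE_NOT_PRESENT  [2 reads]

Access #3 PA: FAULT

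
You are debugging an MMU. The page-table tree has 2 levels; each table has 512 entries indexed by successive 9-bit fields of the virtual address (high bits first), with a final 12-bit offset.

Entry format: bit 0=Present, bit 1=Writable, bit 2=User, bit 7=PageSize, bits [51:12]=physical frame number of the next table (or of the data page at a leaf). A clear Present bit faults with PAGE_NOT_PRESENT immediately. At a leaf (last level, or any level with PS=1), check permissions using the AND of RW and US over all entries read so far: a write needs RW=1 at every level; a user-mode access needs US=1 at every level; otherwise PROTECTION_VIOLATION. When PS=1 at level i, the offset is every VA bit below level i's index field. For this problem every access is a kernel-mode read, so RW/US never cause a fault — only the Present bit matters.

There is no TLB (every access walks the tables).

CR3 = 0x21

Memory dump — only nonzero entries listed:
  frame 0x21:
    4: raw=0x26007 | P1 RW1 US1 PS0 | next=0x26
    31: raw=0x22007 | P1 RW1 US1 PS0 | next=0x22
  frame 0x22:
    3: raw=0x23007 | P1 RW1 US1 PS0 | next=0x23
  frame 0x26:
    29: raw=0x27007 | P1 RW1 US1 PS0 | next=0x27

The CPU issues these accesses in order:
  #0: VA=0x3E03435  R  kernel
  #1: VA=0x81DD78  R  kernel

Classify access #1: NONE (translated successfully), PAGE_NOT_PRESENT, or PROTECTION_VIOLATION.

Per-access translation:
#0 VA=0x3E03435 (r,kernel):
  L0: frame=0x21 idx=31 entry=0x22007 [P=1 RW=1 US=1 PS=0]
  L1: frame=0x22 idx=3 entry=0x23007 [P=1 RW=1 US=1 PS=0]
  → PA=0x23435  (2 entries read)
#1 VA=0x81DD78 (r,kernel):
  L0: frame=0x21 idx=4 entry=0x26007 [P=1 RW=1 US=1 PS=0]
  L1: frame=0x26 idx=29 entry=0x27007 [P=1 RW=1 US=1 PS=0]
  → PA=0x27D78  (2 entries read)

Access #1 fault: NONE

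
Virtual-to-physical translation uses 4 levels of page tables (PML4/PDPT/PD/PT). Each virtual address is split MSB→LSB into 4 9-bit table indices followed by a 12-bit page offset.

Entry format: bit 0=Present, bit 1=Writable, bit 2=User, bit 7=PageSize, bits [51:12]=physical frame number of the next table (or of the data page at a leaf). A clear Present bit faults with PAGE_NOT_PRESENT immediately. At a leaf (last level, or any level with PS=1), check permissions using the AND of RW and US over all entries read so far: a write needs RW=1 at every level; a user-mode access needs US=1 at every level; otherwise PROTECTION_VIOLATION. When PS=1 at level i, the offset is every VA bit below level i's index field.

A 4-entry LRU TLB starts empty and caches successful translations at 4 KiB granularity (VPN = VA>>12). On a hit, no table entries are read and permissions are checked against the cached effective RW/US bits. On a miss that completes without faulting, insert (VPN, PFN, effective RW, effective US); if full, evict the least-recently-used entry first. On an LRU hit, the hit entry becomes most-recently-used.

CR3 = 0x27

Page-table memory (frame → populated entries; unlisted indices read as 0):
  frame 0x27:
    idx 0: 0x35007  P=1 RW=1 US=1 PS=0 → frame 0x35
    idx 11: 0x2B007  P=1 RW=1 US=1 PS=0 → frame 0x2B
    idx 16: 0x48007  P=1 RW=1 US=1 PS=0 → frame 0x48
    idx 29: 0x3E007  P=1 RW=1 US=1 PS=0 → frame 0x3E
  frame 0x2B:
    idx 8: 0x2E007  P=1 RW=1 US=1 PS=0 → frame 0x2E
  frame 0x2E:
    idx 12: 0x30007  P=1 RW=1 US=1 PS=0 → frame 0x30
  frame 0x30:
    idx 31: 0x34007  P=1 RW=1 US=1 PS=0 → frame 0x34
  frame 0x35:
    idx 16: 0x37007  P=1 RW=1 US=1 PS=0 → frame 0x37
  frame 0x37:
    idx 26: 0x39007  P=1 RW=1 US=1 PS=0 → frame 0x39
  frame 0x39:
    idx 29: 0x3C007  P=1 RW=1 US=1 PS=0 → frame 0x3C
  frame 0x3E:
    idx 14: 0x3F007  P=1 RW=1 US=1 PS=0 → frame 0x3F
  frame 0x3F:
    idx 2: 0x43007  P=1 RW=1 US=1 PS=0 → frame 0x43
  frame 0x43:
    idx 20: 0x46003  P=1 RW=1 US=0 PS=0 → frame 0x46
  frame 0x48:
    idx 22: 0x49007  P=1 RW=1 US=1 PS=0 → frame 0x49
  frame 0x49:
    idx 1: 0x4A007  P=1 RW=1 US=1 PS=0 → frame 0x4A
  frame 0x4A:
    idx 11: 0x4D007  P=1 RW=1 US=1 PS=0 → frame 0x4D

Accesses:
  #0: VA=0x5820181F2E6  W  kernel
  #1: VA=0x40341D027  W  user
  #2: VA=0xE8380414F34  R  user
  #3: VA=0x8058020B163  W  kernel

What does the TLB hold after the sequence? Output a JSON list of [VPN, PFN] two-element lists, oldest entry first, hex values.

Trace:
#0 VA=0x5820181F2E6 (w,kernel):
  L0: frame=0x27 idx=11 entry=0x2B007 [P=1 RW=1 US=1 PS=0]
  L1: frame=0x2B idx=8 entry=0x2E007 [P=1 RW=1 US=1 PS=0]
  L2: frame=0x2E idx=12 entry=0x30007 [P=1 RW=1 US=1 PS=0]
  L3: frame=0x30 idx=31 entry=0x34007 [P=1 RW=1 US=1 PS=0]
  → PA=0x342E6  (4 entries read)
#1 VA=0x40341D027 (w,user):
  L0: frame=0x27 idx=0 entry=0x35007 [P=1 RW=1 US=1 PS=0]
  L1: frame=0x35 idx=16 entry=0x37007 [P=1 RW=1 US=1 PS=0]
  L2: frame=0x37 idx=26 entry=0x39007 [P=1 RW=1 US=1 PS=0]
  L3: frame=0x39 idx=29 entry=0x3C007 [P=1 RW=1 US=1 PS=0]
  → PA=0x3C027  (4 entries read)
#2 VA=0xE8380414F34 (r,user):
  L0: frame=0x27 idx=29 entry=0x3E007 [P=1 RW=1 US=1 PS=0]
  L1: frame=0x3E idx=14 entry=0x3F007 [P=1 RW=1 US=1 PS=0]
  L2: frame=0x3F idx=2 entry=0x43007 [P=1 RW=1 US=1 PS=0]
  L3: frame=0x43 idx=20 entry=0x46003 [P=1 RW=1 US=0 PS=0]
  ⇒ fault: PROTECTION_VIOLATION  — 4 lookups
#3 VA=0x8058020B163 (w,kernel):
  L0: frame=0x27 idx=16 entry=0x48007 [P=1 RW=1 US=1 PS=0]
  L1: frame=0x48 idx=22 entry=0x49007 [P=1 RW=1 US=1 PS=0]
  L2: frame=0x49 idx=1 entry=0x4A007 [P=1 RW=1 US=1 PS=0]
  L3: frame=0x4A idx=11 entry=0x4D007 [P=1 RW=1 US=1 PS=0]
  → PA=0x4D163  (4 entries read)

TLB: [["0x5820181F", "0x34"], ["0x40341D", "0x3C"], ["0x8058020B", "0x4D"]]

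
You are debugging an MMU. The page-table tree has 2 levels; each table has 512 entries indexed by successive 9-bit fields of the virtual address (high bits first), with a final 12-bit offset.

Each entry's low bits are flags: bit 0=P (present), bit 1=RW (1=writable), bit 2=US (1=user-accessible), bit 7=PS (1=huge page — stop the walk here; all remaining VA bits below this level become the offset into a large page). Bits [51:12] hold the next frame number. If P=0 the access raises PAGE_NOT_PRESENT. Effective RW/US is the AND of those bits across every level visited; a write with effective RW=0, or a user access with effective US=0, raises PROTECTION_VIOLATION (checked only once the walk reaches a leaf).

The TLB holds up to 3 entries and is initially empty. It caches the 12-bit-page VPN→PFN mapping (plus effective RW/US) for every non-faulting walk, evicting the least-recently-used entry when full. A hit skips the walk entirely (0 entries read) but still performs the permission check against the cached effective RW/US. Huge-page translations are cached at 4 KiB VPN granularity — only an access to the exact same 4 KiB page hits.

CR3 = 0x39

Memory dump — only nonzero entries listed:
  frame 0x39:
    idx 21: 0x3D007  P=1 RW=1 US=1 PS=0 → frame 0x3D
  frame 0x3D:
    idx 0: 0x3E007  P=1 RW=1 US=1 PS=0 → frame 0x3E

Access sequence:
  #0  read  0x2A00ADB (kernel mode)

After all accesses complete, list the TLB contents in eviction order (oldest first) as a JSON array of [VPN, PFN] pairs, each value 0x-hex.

Per-access translation:
#0 VA=0x2A00ADB (r,kernel):
  lvl0: tbl 0x39, slot 21 ⇒ 0x3D007 (P1/RW1/US1/PS0)
  lvl1: tbl 0x3D, slot 0 ⇒ 0x3E007 (P1/RW1/US1/PS0)
  ✓ 0x3EADB  — 2 lookups

TLB: [["0x2A00", "0x3E"]]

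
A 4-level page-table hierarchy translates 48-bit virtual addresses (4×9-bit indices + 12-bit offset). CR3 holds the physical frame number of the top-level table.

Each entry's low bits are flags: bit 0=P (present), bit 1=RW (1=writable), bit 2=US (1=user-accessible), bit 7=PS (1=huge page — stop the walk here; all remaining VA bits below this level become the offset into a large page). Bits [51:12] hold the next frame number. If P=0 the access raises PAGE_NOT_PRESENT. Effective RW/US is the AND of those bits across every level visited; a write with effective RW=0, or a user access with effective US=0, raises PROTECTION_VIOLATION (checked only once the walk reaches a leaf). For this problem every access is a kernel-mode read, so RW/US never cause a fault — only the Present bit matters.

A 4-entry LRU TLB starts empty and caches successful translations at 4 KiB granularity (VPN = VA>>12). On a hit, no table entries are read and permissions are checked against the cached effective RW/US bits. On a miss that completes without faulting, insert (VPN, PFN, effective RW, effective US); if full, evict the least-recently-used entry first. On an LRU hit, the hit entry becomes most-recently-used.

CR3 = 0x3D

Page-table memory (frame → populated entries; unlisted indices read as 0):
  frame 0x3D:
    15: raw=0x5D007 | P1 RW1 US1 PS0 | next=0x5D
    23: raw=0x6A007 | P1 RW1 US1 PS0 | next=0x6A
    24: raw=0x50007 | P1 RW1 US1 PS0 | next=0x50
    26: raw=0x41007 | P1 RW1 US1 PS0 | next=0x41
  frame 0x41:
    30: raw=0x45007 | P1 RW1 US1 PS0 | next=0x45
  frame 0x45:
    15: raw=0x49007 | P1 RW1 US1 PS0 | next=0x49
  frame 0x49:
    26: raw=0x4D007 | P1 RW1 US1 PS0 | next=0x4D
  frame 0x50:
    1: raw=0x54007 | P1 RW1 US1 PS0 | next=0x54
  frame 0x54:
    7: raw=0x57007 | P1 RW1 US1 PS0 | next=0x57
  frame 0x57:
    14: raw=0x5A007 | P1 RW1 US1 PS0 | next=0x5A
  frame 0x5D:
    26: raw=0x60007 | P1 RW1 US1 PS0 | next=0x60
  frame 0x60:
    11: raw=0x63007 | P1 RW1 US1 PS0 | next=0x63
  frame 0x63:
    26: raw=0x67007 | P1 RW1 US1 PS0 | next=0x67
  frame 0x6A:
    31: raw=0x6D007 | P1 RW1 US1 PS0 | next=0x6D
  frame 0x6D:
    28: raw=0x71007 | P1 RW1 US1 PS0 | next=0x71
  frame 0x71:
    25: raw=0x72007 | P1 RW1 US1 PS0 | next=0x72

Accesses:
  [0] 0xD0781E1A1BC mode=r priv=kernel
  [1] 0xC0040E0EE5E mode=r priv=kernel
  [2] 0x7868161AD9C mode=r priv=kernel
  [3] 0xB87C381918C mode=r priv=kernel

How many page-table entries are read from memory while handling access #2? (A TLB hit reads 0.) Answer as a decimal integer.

Walk each access:
#0 VA=0xD0781E1A1BC (r,kernel):
  [0] read 0x3D idx=26: raw=0x41007 flags P=1 W=1 U=1 S=0
  [1] read 0x41 idx=30: raw=0x45007 flags P=1 W=1 U=1 S=0
  [2] read 0x45 idx=15: raw=0x49007 flags P=1 W=1 U=1 S=0
  [3] read 0x49 idx=26: raw=0x4D007 flags P=1 W=1 U=1 S=0
  → PA=0x4D1BC  (4 entries read)
#1 VA=0xC0040E0EE5E (r,kernel):
  [0] read 0x3D idx=24: raw=0x50007 flags P=1 W=1 U=1 S=0
  [1] read 0x50 idx=1: raw=0x54007 flags P=1 W=1 U=1 S=0
  [2] read 0x54 idx=7: raw=0x57007 flags P=1 W=1 U=1 S=0
  [3] read 0x57 idx=14: raw=0x5A007 flags P=1 W=1 U=1 S=0
  → PA=0x5AE5E  (4 entries read)
#2 VA=0x7868161AD9C (r,kernel):
  [0] read 0x3D idx=15: raw=0x5D007 flags P=1 W=1 U=1 S=0
  [1] read 0x5D idx=26: raw=0x60007 flags P=1 W=1 U=1 S=0
  [2] read 0x60 idx=11: raw=0x63007 flags P=1 W=1 U=1 S=0
  [3] read 0x63 idx=26: raw=0x67007 flags P=1 W=1 U=1 S=0
  → PA=0x67D9C  (4 entries read)
#3 VA=0xB87C381918C (r,kernel):
  [0] read 0x3D idx=23: raw=0x6A007 flags P=1 W=1 U=1 S=0
  [1] read 0x6A idx=31: raw=0x6D007 flags P=1 W=1 U=1 S=0
  [2] read 0x6D idx=28: raw=0x71007 flags P=1 W=1 U=1 S=0
  [3] read 0x71 idx=25: raw=0x72007 flags P=1 W=1 U=1 S=0
  → PA=0x7218C  (4 entries read)

Entries read for #2: 4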